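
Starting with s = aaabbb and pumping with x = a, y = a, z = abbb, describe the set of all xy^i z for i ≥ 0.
{xy^i z : i ≥ 0} = {a^(2+i) b^3 : i ≥ 0} = {aabbb, aaabbb, aaaabbb, ...}

With x = a, y = a, z = abbb: Starting with aaabbb and pumping the second 'a', we get strings with 2+i a's followed by 3 b's for i = 0, 1, 2, ...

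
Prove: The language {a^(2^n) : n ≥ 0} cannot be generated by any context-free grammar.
Assume for contradiction that L is context-free, and let p ≥ 1 be the pumping length given by the pumping lemma for CFLs.
Choose s = a^(2^p). Then s ∈ L and |s| = 2^p ≥ p.
By the CFL pumping lemma, s = uvxyz for some u, v, x, y, z with |vxy| ≤ p, |vy| ≥ 1, and uv^i xy^i z ∈ L for every i ≥ 0.
All symbols are a's, so only lengths matter: let k = |vy|, with 1 ≤ k ≤ |vxy| ≤ p < 2^p.

Take i = 2: |uv²xy²z| = 2^p + k, and 2^p < 2^p + k < 2^p + 2^p = 2^(p+1).
So the length lies strictly between consecutive powers of two and is not a power of 2; uv²xy²z ∉ L.

This contradicts the CFL pumping lemma, which requires uv^i xy^i z ∈ L for all i ≥ 0.
Hence L = {a^(2^n) : n ≥ 0} is not context-free. ∎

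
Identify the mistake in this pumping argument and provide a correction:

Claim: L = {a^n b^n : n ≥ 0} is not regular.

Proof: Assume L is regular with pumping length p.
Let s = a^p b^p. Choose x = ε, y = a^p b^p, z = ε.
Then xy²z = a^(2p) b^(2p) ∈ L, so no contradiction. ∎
Error: The decomposition violates |xy| ≤ p. With y = a^p b^p, |xy| = |y| = 2p > p. (The proof also miscomputes xy²z, which would be a^p b^p a^p b^p rather than a^(2p) b^(2p), and it wrongly treats one harmless decomposition as settling the matter — the prover does not get to choose the decomposition.)

Correction: The pumping lemma requires |xy| ≤ p, and the argument must handle every decomposition satisfying |xy| ≤ p, |y| ≥ 1. Since s starts with p a's, any such y consists only of a's, say y = a^k with k ≥ 1. Then xy²z = a^(p+k) b^p has unequal numbers of a's and b's, so xy²z ∉ L — the required contradiction.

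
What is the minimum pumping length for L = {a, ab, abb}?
p = 4

For a finite language L, the pumping lemma holds vacuously if p > max|s| for s ∈ L.

The longest string in L = {a, ab, abb} has length 3.
If p = 4, then no string s ∈ L has |s| ≥ p, so the condition is vacuously true.

The minimum pumping length is p = 4.

Why no smaller p works: for any p ≤ 3, the longest string s ∈ L has |s| = 3 ≥ p, so it would
have to be pumpable; but pumping up (i = 2, 3, ...) produces ever longer strings, which cannot all lie in the
finite language L. So the pumping property fails for every p ≤ 3.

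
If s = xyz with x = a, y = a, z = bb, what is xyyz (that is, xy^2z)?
aaabb

Given x = 'a', y = 'a', z = 'bb' and i = 2:

xy^2z = x + y·y·...·y (2 times) + z
       = 'a' + 'a'^2 + 'bb'
       = 'a' + 'aa' + 'bb'
       = 'aaabb'

The pumped string is 'aaabb' with length 5.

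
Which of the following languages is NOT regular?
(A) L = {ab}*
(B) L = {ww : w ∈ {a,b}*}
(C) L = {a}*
(B) {ww : w ∈ {a,b}*}

(B) L = {ww : w ∈ {a,b}*} is NOT regular.

The pumping lemma can be used to prove this:
After pumping, the two halves no longer match

The other languages are regular because they can be recognized by finite automata.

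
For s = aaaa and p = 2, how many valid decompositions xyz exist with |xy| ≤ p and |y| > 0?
3

For s = 'aaaa' with pumping length p = 2:

Constraints: |xy| ≤ 2, |y| > 0

Valid decompositions (|xy| ≤ p, |y| ≥ 1):
  • x='', y='a', z='aaa'
  • x='a', y='a', z='aa'
  • x='', y='aa', z='aa'

Total count: 3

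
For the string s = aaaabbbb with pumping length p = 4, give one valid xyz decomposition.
x = 'aaa', y = 'a', z = 'bbbb'

For s = aaaabbbb and p = 4, one valid decomposition is:
- x = 'aaa' (length 3)
- y = 'a' (length 1)
- z = 'bbbb' (length 4)

Verification:
- xyz = 'aaa' + 'a' + 'bbbb' = aaaabbbb ✓
- |xy| = 4 ≤ 4 ✓
- |y| = 1 > 0 ✓

All pumping lemma constraints are satisfied.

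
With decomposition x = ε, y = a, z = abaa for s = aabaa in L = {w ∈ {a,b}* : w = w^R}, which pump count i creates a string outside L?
i = 0

xy⁰z = ε · ε · abaa = abaa; abaa reversed is aaba ≠ abaa, so it is not a palindrome and is not in L.
(Other choices also work, e.g. i = 2, 3; only i = 1 is guaranteed to stay in L since xy¹z = s.)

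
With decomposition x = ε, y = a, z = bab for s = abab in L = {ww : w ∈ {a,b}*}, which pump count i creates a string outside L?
i = 2

xy²z = ε · aa · bab = aabab; aabab has odd length 5, so it cannot be written as ww and is not in L.
(Other choices also work, e.g. i = 0, 3; only i = 1 is guaranteed to stay in L since xy¹z = s.)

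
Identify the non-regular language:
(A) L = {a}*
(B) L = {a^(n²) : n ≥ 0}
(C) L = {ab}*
(B) {a^(n²) : n ≥ 0}

(B) L = {a^(n²) : n ≥ 0} is NOT regular.

The pumping lemma can be used to prove this:
After pumping, length is no longer a perfect square

The other languages are regular because they can be recognized by finite automata.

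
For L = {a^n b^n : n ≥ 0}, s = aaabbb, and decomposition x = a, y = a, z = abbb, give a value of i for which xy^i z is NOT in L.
i = 0

xy⁰z = a · ε · abbb = aabbb; aabbb has 2 a's and 3 b's; 2 ≠ 3, so it is not in L.
(Other choices also work, e.g. i = 2, 3; only i = 1 is guaranteed to stay in L since xy¹z = s.)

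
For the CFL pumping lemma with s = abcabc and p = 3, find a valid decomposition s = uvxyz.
u='ab', v='c', x='a', y='b', z='c'

For s = abcabc with pumping length p = 3:

One valid decomposition:
- u = 'ab'
- v = 'c'
- x = 'a'
- y = 'b'
- z = 'c'

Verification:
- uvxyz = 'ab' + 'c' + 'a' + 'b' + 'c' = abcabc ✓
- |vxy| = |'cab'| = 3 ≤ 3 ✓
- |vy| = |'cb'| = 2 > 0 ✓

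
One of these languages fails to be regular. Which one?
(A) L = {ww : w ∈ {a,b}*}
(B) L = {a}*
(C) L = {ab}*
(A) {ww : w ∈ {a,b}*}

(A) L = {ww : w ∈ {a,b}*} is NOT regular.

The pumping lemma can be used to prove this:
After pumping, the two halves no longer match

The other languages are regular because they can be recognized by finite automata.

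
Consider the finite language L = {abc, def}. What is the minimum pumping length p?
p = 4

For a finite language L, the pumping lemma holds vacuously if p > max|s| for s ∈ L.

The longest string in L = {abc, def} has length 3.
If p = 4, then no string s ∈ L has |s| ≥ p, so the condition is vacuously true.

The minimum pumping length is p = 4.

Why no smaller p works: for any p ≤ 3, the longest string s ∈ L has |s| = 3 ≥ p, so it would
have to be pumpable; but pumping up (i = 2, 3, ...) produces ever longer strings, which cannot all lie in the
finite language L. So the pumping property fails for every p ≤ 3.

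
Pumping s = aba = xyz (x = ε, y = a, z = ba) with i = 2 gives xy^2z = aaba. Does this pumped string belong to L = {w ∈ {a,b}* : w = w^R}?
No

xy²z = ε · aa · ba = aaba.
aaba reversed is abaa ≠ aaba, so it is not a palindrome and is not in L.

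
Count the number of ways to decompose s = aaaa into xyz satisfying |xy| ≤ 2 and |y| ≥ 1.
3

For s = 'aaaa' with pumping length p = 2:

Constraints: |xy| ≤ 2, |y| > 0

Valid decompositions (|xy| ≤ p, |y| ≥ 1):
  • x='', y='a', z='aaa'
  • x='a', y='a', z='aa'
  • x='', y='aa', z='aa'

Total count: 3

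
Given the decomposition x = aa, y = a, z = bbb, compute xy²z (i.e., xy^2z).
aaaabbb

Given x = 'aa', y = 'a', z = 'bbb' and i = 2:

xy^2z = x + y·y·...·y (2 times) + z
       = 'aa' + 'a'^2 + 'bbb'
       = 'aa' + 'aa' + 'bbb'
       = 'aaaabbb'

The pumped string is 'aaaabbb' with length 7.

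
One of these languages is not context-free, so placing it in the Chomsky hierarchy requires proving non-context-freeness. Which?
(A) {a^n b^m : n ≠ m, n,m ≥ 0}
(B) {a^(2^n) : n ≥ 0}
(B) {a^(2^n) : n ≥ 0}

(B) {a^(2^n) : n ≥ 0} requires the CFL pumping lemma.

- {a^n b^m : n ≠ m, n,m ≥ 0} is context-free (but not regular)
  • Can be shown non-regular with the regular pumping lemma
  • After pumping a's, we can make n = m

- {a^(2^n) : n ≥ 0} is NOT context-free
  • Requires the CFL pumping lemma to prove
  • Gaps between powers of 2 grow exponentially

The CFL pumping lemma is "stronger" in that it can prove non-membership
in the larger class of context-free languages.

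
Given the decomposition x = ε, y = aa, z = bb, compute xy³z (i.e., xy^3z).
aaaaaabb

Given x = '', y = 'aa', z = 'bb' and i = 3:

xy^3z = x + y·y·...·y (3 times) + z
       = '' + 'aa'^3 + 'bb'
       = '' + 'aaaaaa' + 'bb'
       = 'aaaaaabb'

The pumped string is 'aaaaaabb' with length 8.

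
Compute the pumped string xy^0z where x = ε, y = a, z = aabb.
aabb

Given x = '', y = 'a', z = 'aabb' and i = 0:

xy^0z = x + y·y·...·y (0 times) + z
       = '' + 'a'^0 + 'aabb'
       = '' + '' + 'aabb'
       = 'aabb'

The pumped string is 'aabb' with length 4.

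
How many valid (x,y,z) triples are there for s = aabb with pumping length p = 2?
3

For s = 'aabb' with pumping length p = 2:

Constraints: |xy| ≤ 2, |y| > 0

Valid decompositions (|xy| ≤ p, |y| ≥ 1):
  • x='', y='a', z='abb'
  • x='a', y='a', z='bb'
  • x='', y='aa', z='bb'

Total count: 3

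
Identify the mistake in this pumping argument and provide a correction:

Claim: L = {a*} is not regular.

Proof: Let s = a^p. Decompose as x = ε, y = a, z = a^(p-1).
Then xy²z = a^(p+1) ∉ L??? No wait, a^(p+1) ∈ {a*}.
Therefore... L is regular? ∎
Error: The proof attempts to show a*  is not regular, but a* IS regular!

Correction: a* is a regular language (recognized by a simple DFA with one accepting state and self-loop on 'a'). The pumping lemma can only prove non-regularity, not regularity. For regular languages, pumping always works.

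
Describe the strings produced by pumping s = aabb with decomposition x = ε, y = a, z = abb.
{xy^i z : i ≥ 0} = {a^(i+1) b^2 : i ≥ 0} = {abb, aabb, aaabb, ...}

With x = ε, y = a, z = abb: Starting with aabb and pumping the first 'a' (z = abb keeps the second 'a'), we get strings with i+1 a's followed by 2 b's for i = 0, 1, 2, ...; note bb is not produced because z always contributes one a.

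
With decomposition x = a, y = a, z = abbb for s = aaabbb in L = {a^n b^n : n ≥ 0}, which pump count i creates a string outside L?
i = 3

xy³z = a · aaa · abbb = aaaaabbb; aaaaabbb has 5 a's and 3 b's; 5 ≠ 3, so it is not in L.
(Other choices also work, e.g. i = 0, 2; only i = 1 is guaranteed to stay in L since xy¹z = s.)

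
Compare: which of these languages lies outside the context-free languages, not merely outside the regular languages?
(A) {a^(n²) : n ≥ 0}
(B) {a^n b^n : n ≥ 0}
(A) {a^(n²) : n ≥ 0}

(A) {a^(n²) : n ≥ 0} requires the CFL pumping lemma.

- {a^n b^n : n ≥ 0} is context-free (but not regular)
  • Can be shown non-regular with the regular pumping lemma
  • After pumping, the number of a's and b's become unequal

- {a^(n²) : n ≥ 0} is NOT context-free
  • Requires the CFL pumping lemma to prove
  • Gaps between squares grow unboundedly

The CFL pumping lemma is "stronger" in that it can prove non-membership
in the larger class of context-free languages.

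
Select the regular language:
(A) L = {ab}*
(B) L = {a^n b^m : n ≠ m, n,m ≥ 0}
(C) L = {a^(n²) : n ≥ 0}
(A) {ab}*

(A) L = {ab}* is regular.

This can be recognized by a finite automaton (DFA/NFA).
Regular expressions like {ab}* define regular languages.

The other choices are not regular:
- {a^(n²) : n ≥ 0}: After pumping, length is no longer a perfect square
- {a^n b^m : n ≠ m, n,m ≥ 0}: After pumping a's, we can make n = m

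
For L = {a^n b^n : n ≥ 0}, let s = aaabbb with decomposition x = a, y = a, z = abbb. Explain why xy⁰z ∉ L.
xy⁰z = aabbb ∉ L

Pumping with i = 0 replaces y = a by y⁰ = ε:
- Original: s = xyz = aaabbb; aaabbb = a^3 b^3 has equal counts (3 = 3), so it is in L
- Pumped: xy⁰z = a · ε · abbb = aabbb
- aabbb has 2 a's and 3 b's; 2 ≠ 3, so it is not in L

The pumping lemma would require xy⁰z ∈ L, so this decomposition yields a contradiction.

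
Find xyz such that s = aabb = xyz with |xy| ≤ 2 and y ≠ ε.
x = '', y = 'aa', z = 'bb'

For s = aabb and p = 2, one valid decomposition is:
- x = '' (length 0)
- y = 'aa' (length 2)
- z = 'bb' (length 2)

Verification:
- xyz = '' + 'aa' + 'bb' = aabb ✓
- |xy| = 2 ≤ 2 ✓
- |y| = 2 > 0 ✓

All pumping lemma constraints are satisfied.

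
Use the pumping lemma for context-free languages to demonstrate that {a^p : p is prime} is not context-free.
Assume for contradiction that L is context-free, and let p ≥ 1 be the pumping length given by the pumping lemma for CFLs.
Choose a prime q with q ≥ p and let s = a^q. Then s ∈ L and |s| = q ≥ p.
By the CFL pumping lemma, s = uvxyz for some u, v, x, y, z with |vxy| ≤ p, |vy| ≥ 1, and uv^i xy^i z ∈ L for every i ≥ 0.
All symbols are a's, so only lengths matter: let k = |vy|, with 1 ≤ k ≤ p. Then |uv^i xy^i z| = q + (i − 1)k.

Take i = q + 1: the length is q + qk = q(k + 1).
Both factors satisfy q ≥ 2 and k + 1 ≥ 2, so q(k + 1) is composite and uv^(q+1) xy^(q+1) z ∉ L.

This contradicts the CFL pumping lemma, which requires uv^i xy^i z ∈ L for all i ≥ 0.
Hence L = {a^p : p is prime} is not context-free. ∎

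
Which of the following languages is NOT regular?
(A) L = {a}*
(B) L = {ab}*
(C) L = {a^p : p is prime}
(C) {a^p : p is prime}

(C) L = {a^p : p is prime} is NOT regular.

The pumping lemma can be used to prove this:
After pumping, the length becomes composite

The other languages are regular because they can be recognized by finite automata.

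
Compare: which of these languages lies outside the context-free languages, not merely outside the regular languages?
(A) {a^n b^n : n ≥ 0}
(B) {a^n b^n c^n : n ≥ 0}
(B) {a^n b^n c^n : n ≥ 0}

(B) {a^n b^n c^n : n ≥ 0} requires the CFL pumping lemma.

- {a^n b^n : n ≥ 0} is context-free (but not regular)
  • Can be shown non-regular with the regular pumping lemma
  • After pumping, the number of a's and b's become unequal

- {a^n b^n c^n : n ≥ 0} is NOT context-free
  • Requires the CFL pumping lemma to prove
  • Cannot maintain three equal counts simultaneously

The CFL pumping lemma is "stronger" in that it can prove non-membership
in the larger class of context-free languages.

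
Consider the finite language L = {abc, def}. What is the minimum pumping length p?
p = 4

For a finite language L, the pumping lemma holds vacuously if p > max|s| for s ∈ L.

The longest string in L = {abc, def} has length 3.
If p = 4, then no string s ∈ L has |s| ≥ p, so the condition is vacuously true.

The minimum pumping length is p = 4.

Why no smaller p works: for any p ≤ 3, the longest string s ∈ L has |s| = 3 ≥ p, so it would
have to be pumpable; but pumping up (i = 2, 3, ...) produces ever longer strings, which cannot all lie in the
finite language L. So the pumping property fails for every p ≤ 3.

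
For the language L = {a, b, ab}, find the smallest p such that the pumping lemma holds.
p = 3

For a finite language L, the pumping lemma holds vacuously if p > max|s| for s ∈ L.

The longest string in L = {a, b, ab} has length 2.
If p = 3, then no string s ∈ L has |s| ≥ p, so the condition is vacuously true.

The minimum pumping length is p = 3.

Why no smaller p works: for any p ≤ 2, the longest string s ∈ L has |s| = 2 ≥ p, so it would
have to be pumpable; but pumping up (i = 2, 3, ...) produces ever longer strings, which cannot all lie in the
finite language L. So the pumping property fails for every p ≤ 2.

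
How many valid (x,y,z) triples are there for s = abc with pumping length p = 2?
3

For s = 'abc' with pumping length p = 2:

Constraints: |xy| ≤ 2, |y| > 0

Valid decompositions (|xy| ≤ p, |y| ≥ 1):
  • x='', y='a', z='bc'
  • x='a', y='b', z='c'
  • x='', y='ab', z='c'

Total count: 3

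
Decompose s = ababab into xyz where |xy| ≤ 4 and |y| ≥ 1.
x = 'a', y = 'b', z = 'abab'

For s = ababab and p = 4, one valid decomposition is:
- x = 'a' (length 1)
- y = 'b' (length 1)
- z = 'abab' (length 4)

Verification:
- xyz = 'a' + 'b' + 'abab' = ababab ✓
- |xy| = 2 ≤ 4 ✓
- |y| = 1 > 0 ✓

All pumping lemma constraints are satisfied.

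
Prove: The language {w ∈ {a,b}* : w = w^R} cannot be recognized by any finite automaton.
Assume for contradiction that L is regular, and let p ≥ 1 be the pumping length given by the pumping lemma.
Choose s = a^p b a^p. Then s ∈ L (it reads the same in both directions) and |s| = 2p + 1 ≥ p.
By the pumping lemma, s = xyz for some x, y, z with |xy| ≤ p, |y| ≥ 1, and xy^i z ∈ L for every i ≥ 0.
Since |xy| ≤ p and the first p symbols of s are all a's, y = a^k for some k with 1 ≤ k ≤ p.

Take i = 2: xy²z = a^(p + k) b a^p.
Its reversal is a^p b a^(p + k). These differ because the block of a's before the unique b has length p + k in one and p in the other, and p + k ≠ p since k ≥ 1. So xy²z is not a palindrome, i.e. xy²z ∉ L.

This contradicts the pumping lemma, which requires xy^i z ∈ L for all i ≥ 0.
Hence L = {w ∈ {a,b}* : w = w^R} is not regular. ∎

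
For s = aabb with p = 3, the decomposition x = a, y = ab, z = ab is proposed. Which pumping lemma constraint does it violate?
Violated: xyz = s

The decomposition x = a, y = ab, z = ab for s = aabb with p = 3
violates the constraint: xyz = s

xyz = 'a' + 'ab' + 'ab' = 'aabab' ≠ 'aabb' = s. The decomposition doesn't reconstruct s.

Pumping lemma constraints:
1. xyz = s (decomposition is valid)
2. |xy| ≤ p
3. |y| > 0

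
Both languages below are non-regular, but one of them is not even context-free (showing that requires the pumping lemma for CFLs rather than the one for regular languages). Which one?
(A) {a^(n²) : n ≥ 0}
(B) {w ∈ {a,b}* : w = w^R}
(A) {a^(n²) : n ≥ 0}

(A) {a^(n²) : n ≥ 0} requires the CFL pumping lemma.

- {w ∈ {a,b}* : w = w^R} is context-free (but not regular)
  • Can be shown non-regular with the regular pumping lemma
  • After pumping, the string is no longer symmetric

- {a^(n²) : n ≥ 0} is NOT context-free
  • Requires the CFL pumping lemma to prove
  • Gaps between squares grow unboundedly

The CFL pumping lemma is "stronger" in that it can prove non-membership
in the larger class of context-free languages.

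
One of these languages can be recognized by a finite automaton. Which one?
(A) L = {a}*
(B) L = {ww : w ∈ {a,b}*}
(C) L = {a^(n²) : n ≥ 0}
(A) {a}*

(A) L = {a}* is regular.

This can be recognized by a finite automaton (DFA/NFA).
Regular expressions like {a}* define regular languages.

The other choices are not regular:
- {ww : w ∈ {a,b}*}: After pumping, the two halves no longer match
- {a^(n²) : n ≥ 0}: After pumping, length is no longer a perfect square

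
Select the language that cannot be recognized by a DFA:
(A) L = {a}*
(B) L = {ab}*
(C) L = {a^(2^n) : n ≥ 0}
(C) {a^(2^n) : n ≥ 0}

(C) L = {a^(2^n) : n ≥ 0} is NOT regular.

The pumping lemma can be used to prove this:
After pumping, length is no longer a power of 2

The other languages are regular because they can be recognized by finite automata.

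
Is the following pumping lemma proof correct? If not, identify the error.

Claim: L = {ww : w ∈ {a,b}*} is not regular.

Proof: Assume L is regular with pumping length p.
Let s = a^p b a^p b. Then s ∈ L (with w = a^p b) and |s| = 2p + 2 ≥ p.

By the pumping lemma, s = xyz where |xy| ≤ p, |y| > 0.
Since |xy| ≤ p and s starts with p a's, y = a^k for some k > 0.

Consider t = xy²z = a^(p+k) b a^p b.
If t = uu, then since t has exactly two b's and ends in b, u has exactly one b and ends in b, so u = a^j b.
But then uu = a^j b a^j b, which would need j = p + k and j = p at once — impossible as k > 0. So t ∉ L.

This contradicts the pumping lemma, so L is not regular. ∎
The proof is correct.

This proof is valid because:
1. s = a^p b a^p b is in L and is chosen in terms of p, so |s| ≥ p holds for every p
2. The decomposition analysis is correct: |xy| ≤ p forces y to lie inside the leading a's
3. The contradiction is valid: the argument shows a^(p+k) b a^p b cannot be split into two equal halves
4. The conclusion follows logically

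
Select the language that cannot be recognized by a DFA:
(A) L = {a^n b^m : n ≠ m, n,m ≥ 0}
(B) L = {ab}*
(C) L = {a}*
(A) {a^n b^m : n ≠ m, n,m ≥ 0}

(A) L = {a^n b^m : n ≠ m, n,m ≥ 0} is NOT regular.

The pumping lemma can be used to prove this:
After pumping a's, we can make n = m

The other languages are regular because they can be recognized by finite automata.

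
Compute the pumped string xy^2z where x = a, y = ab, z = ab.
aababab

Given x = 'a', y = 'ab', z = 'ab' and i = 2:

xy^2z = x + y·y·...·y (2 times) + z
       = 'a' + 'ab'^2 + 'ab'
       = 'a' + 'abab' + 'ab'
       = 'aababab'

The pumped string is 'aababab' with length 7.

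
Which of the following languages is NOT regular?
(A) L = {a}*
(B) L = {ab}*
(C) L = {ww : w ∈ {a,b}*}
(C) {ww : w ∈ {a,b}*}

(C) L = {ww : w ∈ {a,b}*} is NOT regular.

The pumping lemma can be used to prove this:
After pumping, the two halves no longer match

The other languages are regular because they can be recognized by finite automata.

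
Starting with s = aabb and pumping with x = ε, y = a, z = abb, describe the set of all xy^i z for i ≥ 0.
{xy^i z : i ≥ 0} = {a^(i+1) b^2 : i ≥ 0} = {abb, aabb, aaabb, ...}

With x = ε, y = a, z = abb: Starting with aabb and pumping the first 'a' (z = abb keeps the second 'a'), we get strings with i+1 a's followed by 2 b's for i = 0, 1, 2, ...; note bb is not produced because z always contributes one a.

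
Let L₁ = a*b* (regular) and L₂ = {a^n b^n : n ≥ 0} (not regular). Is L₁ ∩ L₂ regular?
No — L₁ ∩ L₂ is not regular.

Every string a^n b^n already lies in a*b*, so L₁ ∩ L₂ = {a^n b^n : n ≥ 0} = L₂ itself, which is the standard non-regular language (pump s = a^p b^p).

Note that the bare facts "L₁ regular, L₂ non-regular" do not settle the question by themselves: the closure of regular languages under ∪, ∩, complement and difference applies only when BOTH operands are regular. With a non-regular operand the result can come out regular or non-regular depending on the specific languages, so one has to work out L₁ ∩ L₂ for this particular pair, as above.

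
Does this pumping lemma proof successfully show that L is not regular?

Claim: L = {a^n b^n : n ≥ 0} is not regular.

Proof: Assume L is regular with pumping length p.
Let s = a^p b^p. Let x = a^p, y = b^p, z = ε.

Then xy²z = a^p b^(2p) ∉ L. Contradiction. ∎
The proof is INCORRECT.

Error: The decomposition violates |xy| ≤ p.
With x = a^p and y = b^p, we have |xy| = 2p > p.
The pumping lemma requires |xy| ≤ p, so y must be within the first p characters.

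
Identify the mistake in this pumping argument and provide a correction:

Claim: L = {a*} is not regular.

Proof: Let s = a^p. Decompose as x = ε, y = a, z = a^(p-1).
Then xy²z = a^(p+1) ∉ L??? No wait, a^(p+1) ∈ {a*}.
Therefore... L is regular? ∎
Error: The proof attempts to show a*  is not regular, but a* IS regular!

Correction: a* is a regular language (recognized by a simple DFA with one accepting state and self-loop on 'a'). The pumping lemma can only prove non-regularity, not regularity. For regular languages, pumping always works.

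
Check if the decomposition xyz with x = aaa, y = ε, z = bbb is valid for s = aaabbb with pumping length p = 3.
Violated: |y| > 0

The decomposition x = aaa, y = ε, z = bbb for s = aaabbb with p = 3
violates the constraint: |y| > 0

|y| = 0, but the pumping lemma requires |y| > 0 (y must be non-empty).

Pumping lemma constraints:
1. xyz = s (decomposition is valid)
2. |xy| ≤ p
3. |y| > 0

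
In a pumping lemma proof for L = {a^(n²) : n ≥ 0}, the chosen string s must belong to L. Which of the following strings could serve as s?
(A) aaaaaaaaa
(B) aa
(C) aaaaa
(A) aaaaaaaaa

The pumping lemma is applied to a string s that lies in L, so first check membership of each option:
- (A) aaaaaaaaa has length 9 = 3², a perfect square, so it is in L ✓
- (B) aa has length 2, strictly between 1² = 1 and 2² = 4, so it is not in L ✗
- (C) aaaaa has length 5, strictly between 2² = 4 and 3² = 9, so it is not in L ✗

Only (A) aaaaaaaaa is in L, so it is the only candidate that could play the role of s.
(In a complete proof one picks s in terms of the pumping length p so that |s| ≥ p is guaranteed; a fixed string like aaaaaaaaa illustrates the shape of such an s.)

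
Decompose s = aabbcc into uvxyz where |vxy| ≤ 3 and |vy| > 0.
u='aa', v='b', x='b', y='c', z='c'

For s = aabbcc with pumping length p = 3:

One valid decomposition:
- u = 'aa'
- v = 'b'
- x = 'b'
- y = 'c'
- z = 'c'

Verification:
- uvxyz = 'aa' + 'b' + 'b' + 'c' + 'c' = aabbcc ✓
- |vxy| = |'bbc'| = 3 ≤ 3 ✓
- |vy| = |'bc'| = 2 > 0 ✓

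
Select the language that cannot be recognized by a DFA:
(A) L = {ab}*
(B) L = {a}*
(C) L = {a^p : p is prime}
(C) {a^p : p is prime}

(C) L = {a^p : p is prime} is NOT regular.

The pumping lemma can be used to prove this:
After pumping, the length becomes composite

The other languages are regular because they can be recognized by finite automata.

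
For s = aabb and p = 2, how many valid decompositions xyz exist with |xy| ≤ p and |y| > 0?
3

For s = 'aabb' with pumping length p = 2:

Constraints: |xy| ≤ 2, |y| > 0

Valid decompositions (|xy| ≤ p, |y| ≥ 1):
  • x='', y='a', z='abb'
  • x='a', y='a', z='bb'
  • x='', y='aa', z='bb'

Total count: 3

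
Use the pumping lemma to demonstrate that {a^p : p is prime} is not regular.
Assume for contradiction that L is regular, and let p ≥ 1 be the pumping length given by the pumping lemma.
Choose a prime q with q ≥ p (one exists because there are infinitely many primes) and let s = a^q. Then s ∈ L and |s| = q ≥ p.
By the pumping lemma, s = xyz for some x, y, z with |xy| ≤ p, |y| ≥ 1, and xy^i z ∈ L for every i ≥ 0.
Here y = a^k for some k with 1 ≤ k ≤ p, and xy^i z = a^(q + (i − 1)k) for every i ≥ 0.

Take i = q + 1: |xy^(q+1) z| = q + qk = q(k + 1).
Both factors satisfy q ≥ 2 and k + 1 ≥ 2, so q(k + 1) is composite, and xy^(q+1) z ∉ L.

This contradicts the pumping lemma, which requires xy^i z ∈ L for all i ≥ 0.
Hence L = {a^p : p is prime} is not regular. ∎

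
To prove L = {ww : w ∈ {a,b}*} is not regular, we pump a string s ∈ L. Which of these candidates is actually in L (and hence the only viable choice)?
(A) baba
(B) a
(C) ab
(A) baba

The pumping lemma is applied to a string s that lies in L, so first check membership of each option:
- (A) baba splits into halves ba · ba, which are equal, so it is in L (w = ba) ✓
- (B) a has odd length 1, so it cannot be written as ww and is not in L ✗
- (C) ab has length 2; its halves are a and b, which differ, so it is not in L ✗

Only (A) baba is in L, so it is the only candidate that could play the role of s.
(In a complete proof one picks s in terms of the pumping length p so that |s| ≥ p is guaranteed; a fixed string like baba illustrates the shape of such an s.)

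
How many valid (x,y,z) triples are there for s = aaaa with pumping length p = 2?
3

For s = 'aaaa' with pumping length p = 2:

Constraints: |xy| ≤ 2, |y| > 0

Valid decompositions (|xy| ≤ p, |y| ≥ 1):
  • x='', y='a', z='aaa'
  • x='a', y='a', z='aa'
  • x='', y='aa', z='aa'

Total count: 3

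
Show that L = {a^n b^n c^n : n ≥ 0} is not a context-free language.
Assume for contradiction that L is context-free, and let p ≥ 1 be the pumping length given by the pumping lemma for CFLs.
Choose s = a^p b^p c^p. Then s ∈ L and |s| = 3p ≥ p.
By the CFL pumping lemma, s = uvxyz for some u, v, x, y, z with |vxy| ≤ p, |vy| ≥ 1, and uv^i xy^i z ∈ L for every i ≥ 0.

Because |vxy| ≤ p, the window vxy cannot contain both an a and a c: any substring of s containing both must include the entire block b^p plus at least one a and one c, so it has length ≥ p + 2 > p.
Hence at least one of the letters a, c does not occur in vy at all.

Take i = 0: the string uxz is obtained from s by deleting |vy| ≥ 1 symbols, so |uxz| = 3p − |vy| < 3p.
But the letter (a or c) that does not occur in vy still occurs exactly p times in uxz. Every string of L with exactly p copies of some letter is a^p b^p c^p, of length 3p. Since |uxz| < 3p, uxz ∉ L.

This contradicts the CFL pumping lemma, which requires uv^i xy^i z ∈ L for all i ≥ 0.
Hence L = {a^n b^n c^n : n ≥ 0} is not context-free. ∎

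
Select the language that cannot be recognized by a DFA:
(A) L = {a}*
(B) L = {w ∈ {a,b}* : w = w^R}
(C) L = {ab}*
(B) {w ∈ {a,b}* : w = w^R}

(B) L = {w ∈ {a,b}* : w = w^R} is NOT regular.

The pumping lemma can be used to prove this:
After pumping, the string is no longer symmetric

The other languages are regular because they can be recognized by finite automata.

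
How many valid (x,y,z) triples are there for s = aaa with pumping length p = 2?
3

For s = 'aaa' with pumping length p = 2:

Constraints: |xy| ≤ 2, |y| > 0

Valid decompositions (|xy| ≤ p, |y| ≥ 1):
  • x='', y='a', z='aa'
  • x='a', y='a', z='a'
  • x='', y='aa', z='a'

Total count: 3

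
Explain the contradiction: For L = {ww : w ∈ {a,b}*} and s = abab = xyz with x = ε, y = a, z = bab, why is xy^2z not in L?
xy²z = aabab ∉ L

Pumping with i = 2 replaces y = a by y² = aa:
- Original: s = xyz = abab; abab splits into halves ab · ab, which are equal, so it is in L (w = ab)
- Pumped: xy²z = ε · aa · bab = aabab
- aabab has odd length 5, so it cannot be written as ww and is not in L

The pumping lemma would require xy²z ∈ L, so this decomposition yields a contradiction.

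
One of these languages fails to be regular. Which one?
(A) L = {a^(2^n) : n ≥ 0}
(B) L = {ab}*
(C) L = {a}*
(A) {a^(2^n) : n ≥ 0}

(A) L = {a^(2^n) : n ≥ 0} is NOT regular.

The pumping lemma can be used to prove this:
After pumping, length is no longer a power of 2

The other languages are regular because they can be recognized by finite automata.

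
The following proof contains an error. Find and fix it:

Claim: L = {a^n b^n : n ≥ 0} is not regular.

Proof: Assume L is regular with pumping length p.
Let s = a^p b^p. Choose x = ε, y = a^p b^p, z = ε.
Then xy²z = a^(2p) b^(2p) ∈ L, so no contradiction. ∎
Error: The decomposition violates |xy| ≤ p. With y = a^p b^p, |xy| = |y| = 2p > p. (The proof also miscomputes xy²z, which would be a^p b^p a^p b^p rather than a^(2p) b^(2p), and it wrongly treats one harmless decomposition as settling the matter — the prover does not get to choose the decomposition.)

Correction: The pumping lemma requires |xy| ≤ p, and the argument must handle every decomposition satisfying |xy| ≤ p, |y| ≥ 1. Since s starts with p a's, any such y consists only of a's, say y = a^k with k ≥ 1. Then xy²z = a^(p+k) b^p has unequal numbers of a's and b's, so xy²z ∉ L — the required contradiction.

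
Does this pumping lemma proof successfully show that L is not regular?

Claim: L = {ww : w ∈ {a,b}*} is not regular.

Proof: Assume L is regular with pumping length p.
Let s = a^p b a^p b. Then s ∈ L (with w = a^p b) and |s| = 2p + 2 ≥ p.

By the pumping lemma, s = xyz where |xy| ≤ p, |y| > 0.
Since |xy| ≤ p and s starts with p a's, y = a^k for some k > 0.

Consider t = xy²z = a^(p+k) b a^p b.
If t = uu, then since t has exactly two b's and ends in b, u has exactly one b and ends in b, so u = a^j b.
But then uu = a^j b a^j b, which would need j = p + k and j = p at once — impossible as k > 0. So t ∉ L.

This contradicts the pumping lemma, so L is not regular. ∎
The proof is correct.

This proof is valid because:
1. s = a^p b a^p b is in L and is chosen in terms of p, so |s| ≥ p holds for every p
2. The decomposition analysis is correct: |xy| ≤ p forces y to lie inside the leading a's
3. The contradiction is valid: the argument shows a^(p+k) b a^p b cannot be split into two equal halves
4. The conclusion follows logically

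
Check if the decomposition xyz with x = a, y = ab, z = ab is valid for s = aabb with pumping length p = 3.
Violated: xyz = s

The decomposition x = a, y = ab, z = ab for s = aabb with p = 3
violates the constraint: xyz = s

xyz = 'a' + 'ab' + 'ab' = 'aabab' ≠ 'aabb' = s. The decomposition doesn't reconstruct s.

Pumping lemma constraints:
1. xyz = s (decomposition is valid)
2. |xy| ≤ p
3. |y| > 0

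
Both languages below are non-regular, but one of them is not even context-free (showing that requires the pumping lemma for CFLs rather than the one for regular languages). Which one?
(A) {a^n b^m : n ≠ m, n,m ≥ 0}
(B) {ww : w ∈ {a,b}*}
(B) {ww : w ∈ {a,b}*}

(B) {ww : w ∈ {a,b}*} requires the CFL pumping lemma.

- {a^n b^m : n ≠ m, n,m ≥ 0} is context-free (but not regular)
  • Can be shown non-regular with the regular pumping lemma
  • After pumping a's, we can make n = m

- {ww : w ∈ {a,b}*} is NOT context-free
  • Requires the CFL pumping lemma to prove
  • Cannot verify equality of two arbitrary substrings

The CFL pumping lemma is "stronger" in that it can prove non-membership
in the larger class of context-free languages.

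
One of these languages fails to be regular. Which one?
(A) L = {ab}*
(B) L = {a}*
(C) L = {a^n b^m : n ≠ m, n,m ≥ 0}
(C) {a^n b^m : n ≠ m, n,m ≥ 0}

(C) L = {a^n b^m : n ≠ m, n,m ≥ 0} is NOT regular.

The pumping lemma can be used to prove this:
After pumping a's, we can make n = m

The other languages are regular because they can be recognized by finite automata.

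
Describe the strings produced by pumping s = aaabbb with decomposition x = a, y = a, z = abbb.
{xy^i z : i ≥ 0} = {a^(2+i) b^3 : i ≥ 0} = {aabbb, aaabbb, aaaabbb, ...}

With x = a, y = a, z = abbb: Starting with aaabbb and pumping the second 'a', we get strings with 2+i a's followed by 3 b's for i = 0, 1, 2, ...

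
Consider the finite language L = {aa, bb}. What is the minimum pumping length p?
p = 3

For a finite language L, the pumping lemma holds vacuously if p > max|s| for s ∈ L.

The longest string in L = {aa, bb} has length 2.
If p = 3, then no string s ∈ L has |s| ≥ p, so the condition is vacuously true.

The minimum pumping length is p = 3.

Why no smaller p works: for any p ≤ 2, the longest string s ∈ L has |s| = 2 ≥ p, so it would
have to be pumpable; but pumping up (i = 2, 3, ...) produces ever longer strings, which cannot all lie in the
finite language L. So the pumping property fails for every p ≤ 2.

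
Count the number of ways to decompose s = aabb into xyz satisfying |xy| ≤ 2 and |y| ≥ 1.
3

For s = 'aabb' with pumping length p = 2:

Constraints: |xy| ≤ 2, |y| > 0

Valid decompositions (|xy| ≤ p, |y| ≥ 1):
  • x='', y='a', z='abb'
  • x='a', y='a', z='bb'
  • x='', y='aa', z='bb'

Total count: 3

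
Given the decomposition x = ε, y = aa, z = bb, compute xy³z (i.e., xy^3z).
aaaaaabb

Given x = '', y = 'aa', z = 'bb' and i = 3:

xy^3z = x + y·y·...·y (3 times) + z
       = '' + 'aa'^3 + 'bb'
       = '' + 'aaaaaa' + 'bb'
       = 'aaaaaabb'

The pumped string is 'aaaaaabb' with length 8.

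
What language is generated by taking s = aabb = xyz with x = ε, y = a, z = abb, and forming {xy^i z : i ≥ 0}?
{xy^i z : i ≥ 0} = {a^(i+1) b^2 : i ≥ 0} = {abb, aabb, aaabb, ...}

With x = ε, y = a, z = abb: Starting with aabb and pumping the first 'a' (z = abb keeps the second 'a'), we get strings with i+1 a's followed by 2 b's for i = 0, 1, 2, ...; note bb is not produced because z always contributes one a.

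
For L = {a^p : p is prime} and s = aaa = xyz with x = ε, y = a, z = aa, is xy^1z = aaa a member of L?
Yes

xy¹z = ε · a · aa = aaa.
aaa has length 3, which is prime, so it is in L.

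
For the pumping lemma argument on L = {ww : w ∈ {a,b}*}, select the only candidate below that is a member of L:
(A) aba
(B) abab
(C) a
(B) abab

The pumping lemma is applied to a string s that lies in L, so first check membership of each option:
- (A) aba has odd length 3, so it cannot be written as ww and is not in L ✗
- (B) abab splits into halves ab · ab, which are equal, so it is in L (w = ab) ✓
- (C) a has odd length 1, so it cannot be written as ww and is not in L ✗

Only (B) abab is in L, so it is the only candidate that could play the role of s.
(In a complete proof one picks s in terms of the pumping length p so that |s| ≥ p is guaranteed; a fixed string like abab illustrates the shape of such an s.)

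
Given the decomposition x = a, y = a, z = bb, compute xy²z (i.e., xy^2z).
aaabb

Given x = 'a', y = 'a', z = 'bb' and i = 2:

xy^2z = x + y·y·...·y (2 times) + z
       = 'a' + 'a'^2 + 'bb'
       = 'a' + 'aa' + 'bb'
       = 'aaabb'

The pumped string is 'aaabb' with length 5.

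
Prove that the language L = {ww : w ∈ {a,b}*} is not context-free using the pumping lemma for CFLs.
Assume for contradiction that L is context-free, and let p ≥ 1 be the pumping length given by the pumping lemma for CFLs.
Choose s = a^p b^p a^p b^p. Then s ∈ L (take w = a^p b^p) and |s| = 4p ≥ p.
By the CFL pumping lemma, s = uvxyz for some u, v, x, y, z with |vxy| ≤ p, |vy| ≥ 1, and uv^i xy^i z ∈ L for every i ≥ 0.

Write s as four blocks A₁ B₁ A₂ B₂ with A₁ = A₂ = a^p and B₁ = B₂ = b^p. Since |vxy| ≤ p, the window vxy lies inside at most two adjacent blocks. Take i = 0 and let t = uxz, so |t| = 4p − |vy| with 1 ≤ |vy| ≤ p. If |t| is odd, t ∉ L immediately, so assume |vy| is even (hence |vy| ≥ 2) and |t|/2 = 2p − |vy|/2, which satisfies p ≤ |t|/2 ≤ 2p − 1.

Case 1 (vxy inside A₁B₁): t = a^(p−j) b^(p−l) a^p b^p with j + l = |vy|. The second half of t has length < 2p, so it is a suffix of the trailing a^p b^p and ends in b; the first half is a^(p−j) b^(p−l) a^((j+l)/2), which ends in a because (j+l)/2 ≥ 1. The halves differ, so t ∉ L.

Case 2 (vxy inside B₁A₂, straddling the middle): t = a^p b^(p−j) a^(p−l) b^p with j + l = |vy|. If t = ww, then w is a prefix of t of length ≥ p, so w begins with a^p; and w is a suffix of t of length ≥ p, so w ends with b^p. That forces |w| ≥ 2p, contradicting |w| = |t|/2 ≤ 2p − 1. So t ∉ L.

Case 3 (vxy inside A₂B₂): t = a^p b^p a^(p−j) b^(p−l) with j + l = |vy|. The first half of t is a prefix of a^p b^p, so it begins with a; the second half is b^((j+l)/2) a^(p−j) b^(p−l), which begins with b. The halves differ, so t ∉ L.

In every case uv⁰xy⁰z = uxz ∉ L.

This contradicts the CFL pumping lemma, which requires uv^i xy^i z ∈ L for all i ≥ 0.
Hence L = {ww : w ∈ {a,b}*} is not context-free. ∎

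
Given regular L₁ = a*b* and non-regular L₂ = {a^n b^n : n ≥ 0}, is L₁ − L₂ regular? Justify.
No — L₁ − L₂ is not regular.

a*b* − {a^n b^n} = {a^n b^m : n ≠ m}. If this were regular, then its complement intersected with a*b*, namely {a^n b^n : n ≥ 0}, would be regular too (closure under complement and intersection) — contradiction. So L₁ − L₂ is not regular.

Note that the bare facts "L₁ regular, L₂ non-regular" do not settle the question by themselves: the closure of regular languages under ∪, ∩, complement and difference applies only when BOTH operands are regular. With a non-regular operand the result can come out regular or non-regular depending on the specific languages, so one has to work out L₁ − L₂ for this particular pair, as above.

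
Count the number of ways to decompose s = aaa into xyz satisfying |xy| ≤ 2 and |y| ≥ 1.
3

For s = 'aaa' with pumping length p = 2:

Constraints: |xy| ≤ 2, |y| > 0

Valid decompositions (|xy| ≤ p, |y| ≥ 1):
  • x='', y='a', z='aa'
  • x='a', y='a', z='a'
  • x='', y='aa', z='a'

Total count: 3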